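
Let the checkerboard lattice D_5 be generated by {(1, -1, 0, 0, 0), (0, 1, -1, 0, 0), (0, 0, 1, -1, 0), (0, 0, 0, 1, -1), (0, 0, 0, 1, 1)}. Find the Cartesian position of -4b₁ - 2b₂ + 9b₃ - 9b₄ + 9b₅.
(-4, 2, 11, -9, 18)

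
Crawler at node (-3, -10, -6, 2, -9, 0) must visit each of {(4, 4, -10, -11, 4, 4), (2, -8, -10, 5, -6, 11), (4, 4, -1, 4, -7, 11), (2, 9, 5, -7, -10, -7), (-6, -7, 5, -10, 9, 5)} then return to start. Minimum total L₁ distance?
244
(one optimal route: (-3, -10, -6, 2, -9, 0) → (2, -8, -10, 5, -6, 11) → (4, 4, -1, 4, -7, 11) → (2, 9, 5, -7, -10, -7) → (4, 4, -10, -11, 4, 4) → (-6, -7, 5, -10, 9, 5) → (-3, -10, -6, 2, -9, 0))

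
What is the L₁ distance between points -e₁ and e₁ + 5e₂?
7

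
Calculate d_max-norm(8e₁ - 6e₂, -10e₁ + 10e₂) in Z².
18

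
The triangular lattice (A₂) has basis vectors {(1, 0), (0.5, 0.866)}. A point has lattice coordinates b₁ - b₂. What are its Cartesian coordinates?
(0.5, -0.866)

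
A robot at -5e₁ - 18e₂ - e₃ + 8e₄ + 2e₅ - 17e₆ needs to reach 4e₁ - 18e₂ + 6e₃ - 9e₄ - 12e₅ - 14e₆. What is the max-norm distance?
17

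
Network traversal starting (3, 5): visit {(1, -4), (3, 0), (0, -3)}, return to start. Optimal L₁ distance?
24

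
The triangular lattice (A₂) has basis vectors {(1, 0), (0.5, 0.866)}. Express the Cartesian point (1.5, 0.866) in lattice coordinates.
b₁ + b₂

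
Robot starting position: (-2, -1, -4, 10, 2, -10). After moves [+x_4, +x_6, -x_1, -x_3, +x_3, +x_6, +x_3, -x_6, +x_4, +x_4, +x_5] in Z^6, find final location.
(-3, -1, -3, 13, 3, -9)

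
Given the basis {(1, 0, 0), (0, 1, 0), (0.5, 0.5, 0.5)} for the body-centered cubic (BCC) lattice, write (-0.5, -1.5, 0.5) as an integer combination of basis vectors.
-b₁ - 2b₂ + b₃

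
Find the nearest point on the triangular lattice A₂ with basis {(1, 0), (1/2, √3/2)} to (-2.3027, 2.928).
(-2.5, 2.598)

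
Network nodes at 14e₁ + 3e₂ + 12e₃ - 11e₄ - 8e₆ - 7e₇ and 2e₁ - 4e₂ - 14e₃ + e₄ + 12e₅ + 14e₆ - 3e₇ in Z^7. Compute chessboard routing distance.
26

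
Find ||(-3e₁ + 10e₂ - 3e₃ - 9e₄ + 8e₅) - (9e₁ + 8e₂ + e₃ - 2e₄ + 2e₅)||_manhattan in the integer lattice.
31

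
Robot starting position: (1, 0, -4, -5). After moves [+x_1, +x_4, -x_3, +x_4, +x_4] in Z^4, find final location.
(2, 0, -5, -2)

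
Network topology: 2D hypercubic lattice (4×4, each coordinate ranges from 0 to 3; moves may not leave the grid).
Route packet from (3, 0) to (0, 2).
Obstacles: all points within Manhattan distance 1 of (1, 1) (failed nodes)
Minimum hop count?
7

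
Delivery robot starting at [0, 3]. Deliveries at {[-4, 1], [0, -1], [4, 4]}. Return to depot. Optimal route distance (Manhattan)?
26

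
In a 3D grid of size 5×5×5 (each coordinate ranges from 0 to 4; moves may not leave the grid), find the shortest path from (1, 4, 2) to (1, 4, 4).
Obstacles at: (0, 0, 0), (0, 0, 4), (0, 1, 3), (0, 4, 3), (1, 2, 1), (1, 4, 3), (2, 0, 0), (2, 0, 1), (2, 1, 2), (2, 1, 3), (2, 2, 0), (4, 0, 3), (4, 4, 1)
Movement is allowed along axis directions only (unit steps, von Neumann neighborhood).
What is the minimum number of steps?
4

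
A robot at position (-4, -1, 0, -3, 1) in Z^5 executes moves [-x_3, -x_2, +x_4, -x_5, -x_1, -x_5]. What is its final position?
(-5, -2, -1, -2, -1)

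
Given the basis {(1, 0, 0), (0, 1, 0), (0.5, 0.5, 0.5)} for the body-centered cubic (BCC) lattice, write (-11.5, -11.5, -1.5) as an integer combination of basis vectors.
-10b₁ - 10b₂ - 3b₃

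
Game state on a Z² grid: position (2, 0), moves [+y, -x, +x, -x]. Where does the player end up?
(1, 1)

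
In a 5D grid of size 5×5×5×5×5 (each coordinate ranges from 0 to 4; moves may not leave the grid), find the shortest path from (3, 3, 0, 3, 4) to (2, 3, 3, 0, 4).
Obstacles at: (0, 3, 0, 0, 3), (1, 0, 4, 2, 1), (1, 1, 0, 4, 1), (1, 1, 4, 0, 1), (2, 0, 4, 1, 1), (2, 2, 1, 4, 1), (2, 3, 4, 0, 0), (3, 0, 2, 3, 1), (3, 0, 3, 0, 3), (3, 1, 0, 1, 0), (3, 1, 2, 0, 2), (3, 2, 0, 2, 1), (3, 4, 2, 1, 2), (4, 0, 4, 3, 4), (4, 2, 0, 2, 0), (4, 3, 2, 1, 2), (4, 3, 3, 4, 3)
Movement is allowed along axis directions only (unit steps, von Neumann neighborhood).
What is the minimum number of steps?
7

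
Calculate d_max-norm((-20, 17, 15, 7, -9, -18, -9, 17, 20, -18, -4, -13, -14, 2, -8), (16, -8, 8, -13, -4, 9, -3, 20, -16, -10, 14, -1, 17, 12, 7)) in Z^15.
36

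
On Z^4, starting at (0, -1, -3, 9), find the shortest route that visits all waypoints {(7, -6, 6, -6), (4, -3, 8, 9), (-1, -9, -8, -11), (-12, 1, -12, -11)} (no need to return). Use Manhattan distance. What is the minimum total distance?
95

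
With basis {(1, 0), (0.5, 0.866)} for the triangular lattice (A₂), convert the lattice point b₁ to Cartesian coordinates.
(1, 0)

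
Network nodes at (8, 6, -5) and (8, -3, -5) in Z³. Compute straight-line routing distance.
9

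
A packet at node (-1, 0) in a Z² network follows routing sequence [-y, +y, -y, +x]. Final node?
(0, -1)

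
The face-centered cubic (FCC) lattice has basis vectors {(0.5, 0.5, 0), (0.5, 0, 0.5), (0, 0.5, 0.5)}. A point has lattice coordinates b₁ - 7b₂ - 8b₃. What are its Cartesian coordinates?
(-3, -3.5, -7.5)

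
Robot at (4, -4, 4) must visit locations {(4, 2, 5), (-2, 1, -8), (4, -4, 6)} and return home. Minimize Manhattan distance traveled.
52
(one optimal route: (4, -4, 4) → (-2, 1, -8) → (4, 2, 5) → (4, -4, 6) → (4, -4, 4))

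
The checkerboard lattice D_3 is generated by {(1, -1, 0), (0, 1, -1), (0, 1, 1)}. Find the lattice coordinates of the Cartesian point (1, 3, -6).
b₁ + 5b₂ - b₃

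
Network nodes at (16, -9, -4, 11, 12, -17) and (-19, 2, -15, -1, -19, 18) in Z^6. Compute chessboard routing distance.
35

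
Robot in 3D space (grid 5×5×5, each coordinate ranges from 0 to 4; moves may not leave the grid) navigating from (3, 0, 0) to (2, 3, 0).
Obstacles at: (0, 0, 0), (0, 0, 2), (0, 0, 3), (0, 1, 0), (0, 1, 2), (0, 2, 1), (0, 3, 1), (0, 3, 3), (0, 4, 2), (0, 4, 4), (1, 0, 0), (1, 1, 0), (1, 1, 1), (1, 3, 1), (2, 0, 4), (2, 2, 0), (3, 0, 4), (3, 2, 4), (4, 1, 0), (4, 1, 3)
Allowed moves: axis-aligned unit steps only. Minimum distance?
4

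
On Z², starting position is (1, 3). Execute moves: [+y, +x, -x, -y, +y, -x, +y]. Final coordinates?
(0, 5)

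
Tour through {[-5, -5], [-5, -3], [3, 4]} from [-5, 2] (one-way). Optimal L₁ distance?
24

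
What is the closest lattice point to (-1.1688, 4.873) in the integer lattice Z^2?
(-1, 5)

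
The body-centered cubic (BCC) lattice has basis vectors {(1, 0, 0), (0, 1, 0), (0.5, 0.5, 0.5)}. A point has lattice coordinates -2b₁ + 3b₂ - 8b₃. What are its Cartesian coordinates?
(-6, -1, -4)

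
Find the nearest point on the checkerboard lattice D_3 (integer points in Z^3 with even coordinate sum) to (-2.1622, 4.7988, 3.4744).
(-2, 5, 3)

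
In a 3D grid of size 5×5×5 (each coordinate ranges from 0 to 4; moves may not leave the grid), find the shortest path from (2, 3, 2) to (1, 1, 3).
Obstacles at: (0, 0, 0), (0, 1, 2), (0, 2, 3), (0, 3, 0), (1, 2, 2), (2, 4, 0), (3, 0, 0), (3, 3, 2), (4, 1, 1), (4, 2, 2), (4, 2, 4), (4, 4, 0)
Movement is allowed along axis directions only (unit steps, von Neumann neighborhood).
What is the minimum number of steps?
4
(one shortest path: (2, 3, 2) → (1, 3, 2) → (1, 3, 3) → (1, 2, 3) → (1, 1, 3))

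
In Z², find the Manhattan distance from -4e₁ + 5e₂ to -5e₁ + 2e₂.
4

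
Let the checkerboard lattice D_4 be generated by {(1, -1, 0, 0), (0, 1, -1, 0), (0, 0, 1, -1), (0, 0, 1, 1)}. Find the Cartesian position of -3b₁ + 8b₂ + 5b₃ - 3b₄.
(-3, 11, -6, -8)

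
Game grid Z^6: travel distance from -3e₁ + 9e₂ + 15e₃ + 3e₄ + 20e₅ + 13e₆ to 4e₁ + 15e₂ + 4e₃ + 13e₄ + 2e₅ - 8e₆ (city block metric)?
73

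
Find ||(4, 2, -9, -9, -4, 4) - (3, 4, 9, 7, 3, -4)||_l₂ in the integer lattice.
26.4197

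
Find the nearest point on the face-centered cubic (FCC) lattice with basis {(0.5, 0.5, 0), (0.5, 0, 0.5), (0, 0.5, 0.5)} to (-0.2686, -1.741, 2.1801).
(-0.5, -1.5, 2)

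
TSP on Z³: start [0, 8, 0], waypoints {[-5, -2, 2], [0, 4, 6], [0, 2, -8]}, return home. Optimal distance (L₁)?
58
(one optimal route: (0, 8, 0) → (0, 4, 6) → (-5, -2, 2) → (0, 2, -8) → (0, 8, 0))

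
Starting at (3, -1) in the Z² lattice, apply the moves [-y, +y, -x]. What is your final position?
(2, -1)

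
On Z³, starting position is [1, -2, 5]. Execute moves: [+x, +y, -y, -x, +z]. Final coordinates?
(1, -2, 6)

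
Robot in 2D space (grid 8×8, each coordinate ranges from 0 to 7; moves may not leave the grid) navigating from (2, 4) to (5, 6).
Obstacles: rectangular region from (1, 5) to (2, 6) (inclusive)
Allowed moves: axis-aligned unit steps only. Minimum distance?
5
(one shortest path: (2, 4) → (3, 4) → (4, 4) → (5, 4) → (5, 5) → (5, 6))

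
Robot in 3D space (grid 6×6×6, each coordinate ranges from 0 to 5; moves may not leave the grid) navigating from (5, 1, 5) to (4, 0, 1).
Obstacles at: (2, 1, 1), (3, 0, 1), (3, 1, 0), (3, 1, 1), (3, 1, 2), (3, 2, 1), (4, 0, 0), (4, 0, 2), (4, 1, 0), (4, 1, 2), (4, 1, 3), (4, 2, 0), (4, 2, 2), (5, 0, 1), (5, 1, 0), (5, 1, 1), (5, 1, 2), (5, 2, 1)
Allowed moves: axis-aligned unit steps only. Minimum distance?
10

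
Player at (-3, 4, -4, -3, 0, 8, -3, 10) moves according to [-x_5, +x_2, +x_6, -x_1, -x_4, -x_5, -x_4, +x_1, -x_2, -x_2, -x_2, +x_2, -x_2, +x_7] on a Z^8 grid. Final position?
(-3, 2, -4, -5, -2, 9, -2, 10)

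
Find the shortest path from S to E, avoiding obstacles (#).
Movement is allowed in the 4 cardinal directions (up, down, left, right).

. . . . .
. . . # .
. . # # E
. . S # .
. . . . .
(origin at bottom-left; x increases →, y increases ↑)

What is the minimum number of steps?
5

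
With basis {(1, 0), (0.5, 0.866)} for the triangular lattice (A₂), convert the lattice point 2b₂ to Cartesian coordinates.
(1, 1.732)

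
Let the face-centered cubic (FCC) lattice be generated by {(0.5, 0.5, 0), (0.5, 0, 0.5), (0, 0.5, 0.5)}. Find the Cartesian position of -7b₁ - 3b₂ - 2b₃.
(-5, -4.5, -2.5)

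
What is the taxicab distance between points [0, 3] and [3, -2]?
8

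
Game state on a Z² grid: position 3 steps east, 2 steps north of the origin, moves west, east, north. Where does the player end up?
(3, 3)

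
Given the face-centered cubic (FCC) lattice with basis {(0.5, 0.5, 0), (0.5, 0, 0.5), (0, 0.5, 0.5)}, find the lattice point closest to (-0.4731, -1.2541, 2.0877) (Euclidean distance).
(-0.5, -1.5, 2)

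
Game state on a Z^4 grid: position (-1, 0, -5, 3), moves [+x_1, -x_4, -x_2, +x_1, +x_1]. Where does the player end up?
(2, -1, -5, 2)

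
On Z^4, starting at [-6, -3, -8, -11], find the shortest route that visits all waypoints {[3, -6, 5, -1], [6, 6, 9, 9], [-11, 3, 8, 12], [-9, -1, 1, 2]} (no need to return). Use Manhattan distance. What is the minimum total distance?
103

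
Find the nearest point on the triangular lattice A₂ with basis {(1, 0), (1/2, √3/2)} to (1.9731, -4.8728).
(2, -5.196)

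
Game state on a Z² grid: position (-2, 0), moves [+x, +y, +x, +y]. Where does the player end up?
(0, 2)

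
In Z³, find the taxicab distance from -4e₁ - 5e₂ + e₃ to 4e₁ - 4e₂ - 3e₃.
13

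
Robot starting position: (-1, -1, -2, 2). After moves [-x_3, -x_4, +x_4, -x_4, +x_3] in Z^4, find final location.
(-1, -1, -2, 1)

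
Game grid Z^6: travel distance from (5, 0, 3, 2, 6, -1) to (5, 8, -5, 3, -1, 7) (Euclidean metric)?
15.5563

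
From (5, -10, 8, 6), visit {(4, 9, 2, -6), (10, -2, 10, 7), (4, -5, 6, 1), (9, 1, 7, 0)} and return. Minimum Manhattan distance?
92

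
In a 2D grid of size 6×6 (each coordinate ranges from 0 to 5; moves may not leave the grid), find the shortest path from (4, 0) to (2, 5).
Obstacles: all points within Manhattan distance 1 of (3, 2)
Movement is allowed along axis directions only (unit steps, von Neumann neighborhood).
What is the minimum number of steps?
9
(one shortest path: (4, 0) → (3, 0) → (2, 0) → (1, 0) → (1, 1) → (1, 2) → (1, 3) → (2, 3) → (2, 4) → (2, 5))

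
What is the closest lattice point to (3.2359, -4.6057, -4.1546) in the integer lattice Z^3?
(3, -5, -4)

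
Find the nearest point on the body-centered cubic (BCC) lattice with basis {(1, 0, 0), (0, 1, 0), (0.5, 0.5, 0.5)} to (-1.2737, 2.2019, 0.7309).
(-1, 2, 1)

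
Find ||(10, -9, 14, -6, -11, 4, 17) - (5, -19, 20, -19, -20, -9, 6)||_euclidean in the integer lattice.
26.4764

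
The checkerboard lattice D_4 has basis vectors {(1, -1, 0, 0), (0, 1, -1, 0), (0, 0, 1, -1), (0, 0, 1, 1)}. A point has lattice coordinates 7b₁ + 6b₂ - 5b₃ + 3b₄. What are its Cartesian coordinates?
(7, -1, -8, 8)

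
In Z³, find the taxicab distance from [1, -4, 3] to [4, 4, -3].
17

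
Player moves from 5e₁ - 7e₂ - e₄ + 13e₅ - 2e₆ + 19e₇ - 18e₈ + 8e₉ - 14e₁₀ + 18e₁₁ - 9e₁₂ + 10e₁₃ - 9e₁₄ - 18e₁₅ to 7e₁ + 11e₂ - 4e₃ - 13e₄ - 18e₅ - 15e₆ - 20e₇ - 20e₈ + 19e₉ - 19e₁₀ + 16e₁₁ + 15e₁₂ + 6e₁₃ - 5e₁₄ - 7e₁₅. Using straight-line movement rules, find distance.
63.4192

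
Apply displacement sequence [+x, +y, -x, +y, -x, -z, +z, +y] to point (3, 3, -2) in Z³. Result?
(2, 6, -2)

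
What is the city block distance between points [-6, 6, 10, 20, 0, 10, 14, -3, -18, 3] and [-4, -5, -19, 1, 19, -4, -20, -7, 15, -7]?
175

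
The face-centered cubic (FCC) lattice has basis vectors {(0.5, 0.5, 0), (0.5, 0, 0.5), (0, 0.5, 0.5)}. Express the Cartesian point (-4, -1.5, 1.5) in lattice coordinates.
-7b₁ - b₂ + 4b₃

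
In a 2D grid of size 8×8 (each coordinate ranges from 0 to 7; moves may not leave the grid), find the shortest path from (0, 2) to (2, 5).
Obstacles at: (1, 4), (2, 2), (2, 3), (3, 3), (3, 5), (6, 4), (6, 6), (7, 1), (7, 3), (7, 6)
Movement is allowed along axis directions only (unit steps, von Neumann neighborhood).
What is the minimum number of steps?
5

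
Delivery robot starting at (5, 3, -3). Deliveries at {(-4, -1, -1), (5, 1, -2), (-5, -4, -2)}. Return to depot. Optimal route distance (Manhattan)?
38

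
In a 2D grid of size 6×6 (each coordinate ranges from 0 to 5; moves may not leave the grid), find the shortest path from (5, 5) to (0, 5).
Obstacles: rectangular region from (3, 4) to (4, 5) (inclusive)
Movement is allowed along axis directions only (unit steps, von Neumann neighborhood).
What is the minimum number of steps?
9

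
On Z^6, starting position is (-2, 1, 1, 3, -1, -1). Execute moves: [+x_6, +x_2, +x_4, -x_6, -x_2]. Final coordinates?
(-2, 1, 1, 4, -1, -1)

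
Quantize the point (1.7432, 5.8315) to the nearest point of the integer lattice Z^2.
(2, 6)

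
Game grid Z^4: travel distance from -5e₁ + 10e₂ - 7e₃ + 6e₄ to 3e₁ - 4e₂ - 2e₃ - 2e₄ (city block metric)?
35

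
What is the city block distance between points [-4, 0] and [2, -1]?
7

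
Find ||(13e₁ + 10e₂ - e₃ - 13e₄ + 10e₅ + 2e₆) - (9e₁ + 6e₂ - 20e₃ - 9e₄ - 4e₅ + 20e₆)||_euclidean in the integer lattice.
30.4795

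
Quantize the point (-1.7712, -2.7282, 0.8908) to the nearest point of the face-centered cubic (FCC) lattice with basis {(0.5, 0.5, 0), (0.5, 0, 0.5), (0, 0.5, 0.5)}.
(-1.5, -2.5, 1)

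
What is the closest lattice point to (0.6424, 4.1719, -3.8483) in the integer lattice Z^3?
(1, 4, -4)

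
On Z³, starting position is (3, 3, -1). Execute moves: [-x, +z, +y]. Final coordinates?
(2, 4, 0)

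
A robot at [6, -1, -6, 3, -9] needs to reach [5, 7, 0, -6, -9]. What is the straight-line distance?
13.4907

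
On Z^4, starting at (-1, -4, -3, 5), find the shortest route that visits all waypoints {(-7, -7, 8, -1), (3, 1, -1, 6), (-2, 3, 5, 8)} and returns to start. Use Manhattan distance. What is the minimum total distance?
80
(one optimal route: (-1, -4, -3, 5) → (-7, -7, 8, -1) → (-2, 3, 5, 8) → (3, 1, -1, 6) → (-1, -4, -3, 5))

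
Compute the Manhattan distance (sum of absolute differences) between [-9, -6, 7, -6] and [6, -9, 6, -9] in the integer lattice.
22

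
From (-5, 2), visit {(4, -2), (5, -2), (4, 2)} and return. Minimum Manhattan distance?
28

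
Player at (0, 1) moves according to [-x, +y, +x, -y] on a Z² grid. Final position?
(0, 1)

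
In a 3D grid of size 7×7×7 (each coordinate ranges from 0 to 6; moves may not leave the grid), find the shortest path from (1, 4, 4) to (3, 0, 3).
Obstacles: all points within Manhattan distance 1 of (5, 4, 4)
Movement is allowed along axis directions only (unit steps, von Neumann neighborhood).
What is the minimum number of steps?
7
(one shortest path: (1, 4, 4) → (2, 4, 4) → (3, 4, 4) → (3, 3, 4) → (3, 2, 4) → (3, 1, 4) → (3, 0, 4) → (3, 0, 3))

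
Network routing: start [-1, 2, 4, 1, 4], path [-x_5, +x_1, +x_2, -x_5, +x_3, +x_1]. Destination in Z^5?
(1, 3, 5, 1, 2)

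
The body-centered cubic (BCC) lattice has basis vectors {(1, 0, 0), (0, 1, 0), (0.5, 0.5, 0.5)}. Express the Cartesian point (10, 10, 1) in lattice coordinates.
9b₁ + 9b₂ + 2b₃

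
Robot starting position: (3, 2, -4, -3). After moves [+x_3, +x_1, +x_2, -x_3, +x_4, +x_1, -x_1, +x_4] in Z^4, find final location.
(4, 3, -4, -1)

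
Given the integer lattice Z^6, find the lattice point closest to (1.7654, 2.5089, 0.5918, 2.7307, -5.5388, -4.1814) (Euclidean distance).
(2, 3, 1, 3, -6, -4)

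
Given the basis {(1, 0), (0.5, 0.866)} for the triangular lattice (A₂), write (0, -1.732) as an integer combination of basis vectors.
b₁ - 2b₂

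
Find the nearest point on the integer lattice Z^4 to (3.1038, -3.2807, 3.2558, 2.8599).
(3, -3, 3, 3)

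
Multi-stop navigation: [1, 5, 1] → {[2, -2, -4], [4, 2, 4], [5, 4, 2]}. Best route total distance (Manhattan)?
25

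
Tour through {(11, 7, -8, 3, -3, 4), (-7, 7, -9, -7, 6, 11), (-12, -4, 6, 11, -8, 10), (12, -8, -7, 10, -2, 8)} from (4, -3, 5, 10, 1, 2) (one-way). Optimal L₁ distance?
160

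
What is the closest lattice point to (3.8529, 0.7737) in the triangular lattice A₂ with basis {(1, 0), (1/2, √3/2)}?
(3.5, 0.866)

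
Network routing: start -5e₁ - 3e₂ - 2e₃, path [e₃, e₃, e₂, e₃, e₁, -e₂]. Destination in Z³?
(-4, -3, 1)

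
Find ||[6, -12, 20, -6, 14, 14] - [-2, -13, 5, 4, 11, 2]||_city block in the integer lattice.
49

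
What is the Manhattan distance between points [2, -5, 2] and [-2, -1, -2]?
12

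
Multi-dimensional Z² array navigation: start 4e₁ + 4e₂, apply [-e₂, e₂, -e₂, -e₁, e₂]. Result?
(3, 4)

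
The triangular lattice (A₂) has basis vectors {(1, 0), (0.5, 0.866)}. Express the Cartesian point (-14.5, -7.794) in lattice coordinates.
-10b₁ - 9b₂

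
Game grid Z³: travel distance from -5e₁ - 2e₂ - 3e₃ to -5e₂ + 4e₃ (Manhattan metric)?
15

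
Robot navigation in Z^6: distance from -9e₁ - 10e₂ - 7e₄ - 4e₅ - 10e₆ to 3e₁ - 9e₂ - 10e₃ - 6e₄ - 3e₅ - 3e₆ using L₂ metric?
17.2047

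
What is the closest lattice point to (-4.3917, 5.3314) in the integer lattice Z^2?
(-4, 5)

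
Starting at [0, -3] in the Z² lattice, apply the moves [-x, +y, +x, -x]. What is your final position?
(-1, -2)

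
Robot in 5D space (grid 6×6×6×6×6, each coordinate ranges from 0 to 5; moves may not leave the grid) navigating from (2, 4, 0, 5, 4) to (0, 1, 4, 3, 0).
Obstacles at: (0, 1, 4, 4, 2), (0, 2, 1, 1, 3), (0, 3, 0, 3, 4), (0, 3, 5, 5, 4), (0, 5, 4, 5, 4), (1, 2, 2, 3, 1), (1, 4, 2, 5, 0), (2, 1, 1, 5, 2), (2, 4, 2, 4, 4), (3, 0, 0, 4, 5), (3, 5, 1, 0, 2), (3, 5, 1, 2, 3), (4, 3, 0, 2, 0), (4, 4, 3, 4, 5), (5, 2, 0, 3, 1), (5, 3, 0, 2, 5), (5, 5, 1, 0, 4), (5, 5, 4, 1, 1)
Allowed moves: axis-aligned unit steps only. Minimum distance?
15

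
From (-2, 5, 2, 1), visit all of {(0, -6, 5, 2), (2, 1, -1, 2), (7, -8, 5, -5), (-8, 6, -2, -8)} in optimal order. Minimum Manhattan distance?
77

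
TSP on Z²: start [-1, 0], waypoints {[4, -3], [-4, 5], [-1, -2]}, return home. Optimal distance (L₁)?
32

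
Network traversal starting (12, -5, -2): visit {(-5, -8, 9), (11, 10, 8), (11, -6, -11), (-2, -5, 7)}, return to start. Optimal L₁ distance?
112
(one optimal route: (12, -5, -2) → (11, 10, 8) → (-5, -8, 9) → (-2, -5, 7) → (11, -6, -11) → (12, -5, -2))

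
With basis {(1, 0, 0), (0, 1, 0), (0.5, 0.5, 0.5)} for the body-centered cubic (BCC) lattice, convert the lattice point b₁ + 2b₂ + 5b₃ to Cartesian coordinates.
(3.5, 4.5, 2.5)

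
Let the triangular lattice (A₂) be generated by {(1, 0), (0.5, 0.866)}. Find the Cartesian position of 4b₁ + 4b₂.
(6, 3.464)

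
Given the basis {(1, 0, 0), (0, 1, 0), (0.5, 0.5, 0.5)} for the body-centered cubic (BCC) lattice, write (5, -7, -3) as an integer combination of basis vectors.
8b₁ - 4b₂ - 6b₃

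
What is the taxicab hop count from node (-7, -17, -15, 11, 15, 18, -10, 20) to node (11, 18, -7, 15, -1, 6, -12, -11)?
126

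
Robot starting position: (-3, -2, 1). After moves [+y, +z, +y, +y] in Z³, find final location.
(-3, 1, 2)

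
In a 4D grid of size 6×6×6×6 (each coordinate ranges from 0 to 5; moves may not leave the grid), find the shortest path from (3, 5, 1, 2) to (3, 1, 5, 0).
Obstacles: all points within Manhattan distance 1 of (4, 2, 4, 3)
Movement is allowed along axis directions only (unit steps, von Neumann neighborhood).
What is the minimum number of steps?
10
(one shortest path: (3, 5, 1, 2) → (3, 4, 1, 2) → (3, 3, 1, 2) → (3, 2, 1, 2) → (3, 1, 1, 2) → (3, 1, 2, 2) → (3, 1, 3, 2) → (3, 1, 4, 2) → (3, 1, 5, 2) → (3, 1, 5, 1) → (3, 1, 5, 0))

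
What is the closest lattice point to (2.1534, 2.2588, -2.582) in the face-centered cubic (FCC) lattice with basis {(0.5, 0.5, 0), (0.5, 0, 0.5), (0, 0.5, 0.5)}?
(2, 2.5, -2.5)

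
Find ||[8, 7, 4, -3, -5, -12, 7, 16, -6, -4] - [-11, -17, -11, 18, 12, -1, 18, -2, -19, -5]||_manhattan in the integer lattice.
150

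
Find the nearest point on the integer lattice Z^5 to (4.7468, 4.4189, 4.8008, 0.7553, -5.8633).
(5, 4, 5, 1, -6)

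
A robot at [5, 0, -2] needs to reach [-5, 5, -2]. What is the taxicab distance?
15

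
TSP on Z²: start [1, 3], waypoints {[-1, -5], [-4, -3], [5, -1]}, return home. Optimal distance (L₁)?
34
(one optimal route: (1, 3) → (-1, -5) → (-4, -3) → (5, -1) → (1, 3))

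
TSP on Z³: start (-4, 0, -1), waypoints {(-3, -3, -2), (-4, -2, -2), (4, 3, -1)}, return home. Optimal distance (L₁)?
30
(one optimal route: (-4, 0, -1) → (-4, -2, -2) → (-3, -3, -2) → (4, 3, -1) → (-4, 0, -1))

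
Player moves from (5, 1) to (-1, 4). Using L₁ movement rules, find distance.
9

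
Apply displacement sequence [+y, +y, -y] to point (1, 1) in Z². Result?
(1, 2)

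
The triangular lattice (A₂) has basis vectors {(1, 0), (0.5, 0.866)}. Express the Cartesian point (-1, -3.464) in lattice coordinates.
b₁ - 4b₂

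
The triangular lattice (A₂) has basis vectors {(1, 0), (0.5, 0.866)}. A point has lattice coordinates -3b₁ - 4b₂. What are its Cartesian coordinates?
(-5, -3.464)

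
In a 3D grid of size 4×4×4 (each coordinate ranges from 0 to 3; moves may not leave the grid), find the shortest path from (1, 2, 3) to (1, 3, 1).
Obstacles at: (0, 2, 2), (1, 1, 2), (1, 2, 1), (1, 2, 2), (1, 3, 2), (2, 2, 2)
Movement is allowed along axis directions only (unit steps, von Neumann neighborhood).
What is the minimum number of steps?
5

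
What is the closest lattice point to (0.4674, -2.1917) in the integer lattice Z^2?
(0, -2)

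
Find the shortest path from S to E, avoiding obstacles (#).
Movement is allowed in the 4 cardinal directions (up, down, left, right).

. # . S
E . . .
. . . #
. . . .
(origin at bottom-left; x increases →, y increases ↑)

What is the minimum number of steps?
4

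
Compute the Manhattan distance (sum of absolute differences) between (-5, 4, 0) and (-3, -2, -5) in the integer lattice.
13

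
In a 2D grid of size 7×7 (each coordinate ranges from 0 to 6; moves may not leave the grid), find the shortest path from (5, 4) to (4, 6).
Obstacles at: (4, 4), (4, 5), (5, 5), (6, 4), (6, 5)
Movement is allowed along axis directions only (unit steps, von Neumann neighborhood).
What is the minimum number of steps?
7
(one shortest path: (5, 4) → (5, 3) → (4, 3) → (3, 3) → (3, 4) → (3, 5) → (3, 6) → (4, 6))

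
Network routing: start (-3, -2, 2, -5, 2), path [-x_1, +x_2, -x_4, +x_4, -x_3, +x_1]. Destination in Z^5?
(-3, -1, 1, -5, 2)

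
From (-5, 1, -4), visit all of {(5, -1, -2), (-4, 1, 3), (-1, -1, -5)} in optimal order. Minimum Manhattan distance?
30
(one optimal route: (-5, 1, -4) → (-4, 1, 3) → (-1, -1, -5) → (5, -1, -2))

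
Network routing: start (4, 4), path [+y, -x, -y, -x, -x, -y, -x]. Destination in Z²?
(0, 3)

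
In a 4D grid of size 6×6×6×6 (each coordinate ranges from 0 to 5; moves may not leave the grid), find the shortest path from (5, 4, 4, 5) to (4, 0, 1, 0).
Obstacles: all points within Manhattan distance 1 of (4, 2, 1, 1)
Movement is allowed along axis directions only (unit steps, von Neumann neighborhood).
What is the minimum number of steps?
13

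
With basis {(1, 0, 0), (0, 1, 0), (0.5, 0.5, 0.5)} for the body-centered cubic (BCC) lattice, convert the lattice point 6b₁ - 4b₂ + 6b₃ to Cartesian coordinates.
(9, -1, 3)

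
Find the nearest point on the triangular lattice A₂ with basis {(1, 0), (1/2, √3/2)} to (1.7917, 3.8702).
(2, 3.464)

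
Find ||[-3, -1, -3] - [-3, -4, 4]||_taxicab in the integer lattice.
10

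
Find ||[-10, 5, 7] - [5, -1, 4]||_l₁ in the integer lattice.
24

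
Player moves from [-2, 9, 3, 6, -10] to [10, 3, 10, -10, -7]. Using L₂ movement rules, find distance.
22.2261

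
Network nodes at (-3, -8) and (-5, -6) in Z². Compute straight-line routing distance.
2.82843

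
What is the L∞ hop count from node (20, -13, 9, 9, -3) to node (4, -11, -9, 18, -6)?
18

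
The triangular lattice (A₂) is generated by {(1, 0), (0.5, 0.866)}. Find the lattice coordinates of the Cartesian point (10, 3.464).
8b₁ + 4b₂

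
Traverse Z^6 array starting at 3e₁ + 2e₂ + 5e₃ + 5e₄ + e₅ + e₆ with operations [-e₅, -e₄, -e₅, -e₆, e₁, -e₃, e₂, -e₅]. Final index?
(4, 3, 4, 4, -2, 0)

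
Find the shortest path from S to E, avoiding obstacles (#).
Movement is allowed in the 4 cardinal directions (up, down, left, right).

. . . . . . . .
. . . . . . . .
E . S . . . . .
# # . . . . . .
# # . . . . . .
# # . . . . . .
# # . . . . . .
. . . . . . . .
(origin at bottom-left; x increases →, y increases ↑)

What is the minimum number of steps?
2
(one shortest path: (2, 5) → (1, 5) → (0, 5))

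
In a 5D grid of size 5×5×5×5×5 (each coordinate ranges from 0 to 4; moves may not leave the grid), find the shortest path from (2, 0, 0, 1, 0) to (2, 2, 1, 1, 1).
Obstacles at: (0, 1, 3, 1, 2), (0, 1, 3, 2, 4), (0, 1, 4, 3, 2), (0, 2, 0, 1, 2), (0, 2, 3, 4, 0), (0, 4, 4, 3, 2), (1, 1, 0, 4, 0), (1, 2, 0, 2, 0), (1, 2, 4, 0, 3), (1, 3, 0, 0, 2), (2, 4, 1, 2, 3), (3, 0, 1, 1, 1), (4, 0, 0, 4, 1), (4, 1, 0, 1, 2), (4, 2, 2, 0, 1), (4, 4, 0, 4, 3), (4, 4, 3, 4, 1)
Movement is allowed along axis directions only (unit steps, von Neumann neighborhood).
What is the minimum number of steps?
4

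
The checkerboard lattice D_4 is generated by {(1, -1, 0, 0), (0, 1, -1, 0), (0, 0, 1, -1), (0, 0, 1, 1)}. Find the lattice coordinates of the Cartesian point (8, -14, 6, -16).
8b₁ - 6b₂ + 8b₃ - 8b₄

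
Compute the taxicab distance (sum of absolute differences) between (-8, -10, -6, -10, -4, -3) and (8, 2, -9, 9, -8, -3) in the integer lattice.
54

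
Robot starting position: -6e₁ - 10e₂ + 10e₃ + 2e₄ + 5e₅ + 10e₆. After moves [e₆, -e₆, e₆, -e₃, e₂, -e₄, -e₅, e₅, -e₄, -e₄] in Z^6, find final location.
(-6, -9, 9, -1, 5, 11)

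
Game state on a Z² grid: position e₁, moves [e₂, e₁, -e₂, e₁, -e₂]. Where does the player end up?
(3, -1)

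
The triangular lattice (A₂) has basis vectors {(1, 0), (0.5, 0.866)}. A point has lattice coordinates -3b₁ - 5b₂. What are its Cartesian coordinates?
(-5.5, -4.33)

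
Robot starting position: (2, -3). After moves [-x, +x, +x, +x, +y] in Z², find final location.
(4, -2)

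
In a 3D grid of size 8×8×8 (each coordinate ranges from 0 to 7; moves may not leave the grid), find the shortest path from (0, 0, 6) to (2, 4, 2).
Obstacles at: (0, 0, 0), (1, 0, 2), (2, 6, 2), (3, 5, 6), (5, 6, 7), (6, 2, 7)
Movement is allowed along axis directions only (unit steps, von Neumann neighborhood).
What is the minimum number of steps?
10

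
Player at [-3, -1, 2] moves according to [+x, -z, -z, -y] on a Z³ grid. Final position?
(-2, -2, 0)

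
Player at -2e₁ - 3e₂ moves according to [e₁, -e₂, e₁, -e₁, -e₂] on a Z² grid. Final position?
(-1, -5)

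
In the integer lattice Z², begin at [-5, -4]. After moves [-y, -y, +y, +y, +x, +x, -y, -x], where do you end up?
(-4, -5)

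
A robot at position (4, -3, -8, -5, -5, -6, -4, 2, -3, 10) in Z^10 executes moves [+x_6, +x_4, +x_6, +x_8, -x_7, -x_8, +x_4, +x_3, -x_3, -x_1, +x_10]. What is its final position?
(3, -3, -8, -3, -5, -4, -5, 2, -3, 11)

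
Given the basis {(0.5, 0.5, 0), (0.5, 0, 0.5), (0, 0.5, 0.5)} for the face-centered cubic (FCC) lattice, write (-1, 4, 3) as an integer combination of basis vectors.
-2b₂ + 8b₃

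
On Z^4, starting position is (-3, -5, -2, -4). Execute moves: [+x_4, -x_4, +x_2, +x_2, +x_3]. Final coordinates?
(-3, -3, -1, -4)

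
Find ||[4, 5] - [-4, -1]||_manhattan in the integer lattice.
14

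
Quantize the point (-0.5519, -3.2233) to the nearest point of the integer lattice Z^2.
(-1, -3)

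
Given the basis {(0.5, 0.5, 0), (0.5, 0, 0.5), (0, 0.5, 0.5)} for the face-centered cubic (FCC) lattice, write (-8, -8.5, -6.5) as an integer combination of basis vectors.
-10b₁ - 6b₂ - 7b₃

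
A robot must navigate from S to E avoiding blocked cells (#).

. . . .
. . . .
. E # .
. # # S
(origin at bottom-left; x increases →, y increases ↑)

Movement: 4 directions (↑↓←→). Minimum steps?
5
(one shortest path: (3, 0) → (3, 1) → (3, 2) → (2, 2) → (1, 2) → (1, 1))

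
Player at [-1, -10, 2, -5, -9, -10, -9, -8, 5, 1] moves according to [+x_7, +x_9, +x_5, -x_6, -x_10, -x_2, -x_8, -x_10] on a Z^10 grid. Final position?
(-1, -11, 2, -5, -8, -11, -8, -9, 6, -1)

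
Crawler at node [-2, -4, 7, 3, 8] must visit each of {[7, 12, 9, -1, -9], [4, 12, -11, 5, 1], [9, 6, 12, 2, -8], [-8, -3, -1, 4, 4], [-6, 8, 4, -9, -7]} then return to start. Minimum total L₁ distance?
198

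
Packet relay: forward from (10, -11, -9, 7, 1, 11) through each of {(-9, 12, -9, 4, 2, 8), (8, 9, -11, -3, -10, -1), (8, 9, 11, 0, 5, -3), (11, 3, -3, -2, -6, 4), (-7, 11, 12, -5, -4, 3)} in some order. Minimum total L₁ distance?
195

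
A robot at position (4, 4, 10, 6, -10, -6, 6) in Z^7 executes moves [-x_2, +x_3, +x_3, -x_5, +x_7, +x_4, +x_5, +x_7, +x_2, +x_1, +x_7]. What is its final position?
(5, 4, 12, 7, -10, -6, 9)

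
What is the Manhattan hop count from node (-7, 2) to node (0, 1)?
8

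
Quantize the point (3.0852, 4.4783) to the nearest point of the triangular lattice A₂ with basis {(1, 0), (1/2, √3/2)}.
(3.5, 4.33)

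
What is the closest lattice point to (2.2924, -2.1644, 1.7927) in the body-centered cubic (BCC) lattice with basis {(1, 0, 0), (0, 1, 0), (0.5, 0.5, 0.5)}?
(2, -2, 2)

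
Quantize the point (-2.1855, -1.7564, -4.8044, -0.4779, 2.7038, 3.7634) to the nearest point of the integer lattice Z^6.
(-2, -2, -5, 0, 3, 4)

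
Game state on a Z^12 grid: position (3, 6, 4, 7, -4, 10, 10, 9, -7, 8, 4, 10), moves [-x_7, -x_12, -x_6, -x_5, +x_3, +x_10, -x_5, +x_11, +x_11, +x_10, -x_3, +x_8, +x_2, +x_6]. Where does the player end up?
(3, 7, 4, 7, -6, 10, 9, 10, -7, 10, 6, 9)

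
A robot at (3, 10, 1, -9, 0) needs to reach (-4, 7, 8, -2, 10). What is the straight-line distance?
16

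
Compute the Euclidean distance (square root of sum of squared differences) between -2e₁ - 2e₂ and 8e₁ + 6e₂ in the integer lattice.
12.8062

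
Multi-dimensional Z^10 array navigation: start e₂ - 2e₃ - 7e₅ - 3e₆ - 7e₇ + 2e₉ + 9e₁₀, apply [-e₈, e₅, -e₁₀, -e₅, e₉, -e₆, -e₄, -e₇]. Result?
(0, 1, -2, -1, -7, -4, -8, -1, 3, 8)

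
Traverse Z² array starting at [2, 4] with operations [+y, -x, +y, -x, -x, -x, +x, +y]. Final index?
(-1, 7)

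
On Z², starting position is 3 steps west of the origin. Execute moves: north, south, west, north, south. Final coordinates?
(-4, 0)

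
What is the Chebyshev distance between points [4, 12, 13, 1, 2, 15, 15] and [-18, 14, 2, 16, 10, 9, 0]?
22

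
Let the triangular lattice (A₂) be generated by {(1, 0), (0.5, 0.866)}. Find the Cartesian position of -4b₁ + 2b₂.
(-3, 1.732)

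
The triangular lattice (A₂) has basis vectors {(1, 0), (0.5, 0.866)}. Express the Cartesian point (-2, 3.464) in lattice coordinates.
-4b₁ + 4b₂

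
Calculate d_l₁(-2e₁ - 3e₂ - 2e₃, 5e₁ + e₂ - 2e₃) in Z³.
11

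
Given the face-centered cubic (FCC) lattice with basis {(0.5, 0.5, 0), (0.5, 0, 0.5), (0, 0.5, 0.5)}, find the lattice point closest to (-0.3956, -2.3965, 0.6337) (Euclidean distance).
(-0.5, -2.5, 1)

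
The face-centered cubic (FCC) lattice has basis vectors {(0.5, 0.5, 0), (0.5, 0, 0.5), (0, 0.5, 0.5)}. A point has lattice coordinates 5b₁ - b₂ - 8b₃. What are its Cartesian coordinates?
(2, -1.5, -4.5)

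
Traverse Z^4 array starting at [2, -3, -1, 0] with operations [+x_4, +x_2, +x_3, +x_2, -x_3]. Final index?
(2, -1, -1, 1)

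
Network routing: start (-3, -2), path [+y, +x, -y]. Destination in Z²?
(-2, -2)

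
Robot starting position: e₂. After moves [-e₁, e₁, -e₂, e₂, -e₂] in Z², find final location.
(0, 0)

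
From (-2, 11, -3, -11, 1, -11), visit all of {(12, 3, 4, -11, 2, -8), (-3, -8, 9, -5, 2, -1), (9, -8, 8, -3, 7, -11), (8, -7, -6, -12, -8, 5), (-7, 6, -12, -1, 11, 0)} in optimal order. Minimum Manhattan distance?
215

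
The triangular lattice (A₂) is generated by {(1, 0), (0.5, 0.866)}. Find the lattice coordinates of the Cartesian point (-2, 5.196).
-5b₁ + 6b₂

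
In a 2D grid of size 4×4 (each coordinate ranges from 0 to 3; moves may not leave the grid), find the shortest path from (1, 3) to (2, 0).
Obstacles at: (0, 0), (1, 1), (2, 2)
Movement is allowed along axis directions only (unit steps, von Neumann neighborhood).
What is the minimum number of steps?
6
(one shortest path: (1, 3) → (2, 3) → (3, 3) → (3, 2) → (3, 1) → (2, 1) → (2, 0))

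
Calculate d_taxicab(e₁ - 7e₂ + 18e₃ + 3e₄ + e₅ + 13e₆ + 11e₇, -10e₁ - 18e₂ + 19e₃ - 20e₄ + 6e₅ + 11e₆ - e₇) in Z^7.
65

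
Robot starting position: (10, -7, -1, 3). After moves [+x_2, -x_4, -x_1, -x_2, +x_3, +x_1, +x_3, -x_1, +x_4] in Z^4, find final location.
(9, -7, 1, 3)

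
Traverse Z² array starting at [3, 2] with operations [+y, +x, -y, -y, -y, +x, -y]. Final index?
(5, -1)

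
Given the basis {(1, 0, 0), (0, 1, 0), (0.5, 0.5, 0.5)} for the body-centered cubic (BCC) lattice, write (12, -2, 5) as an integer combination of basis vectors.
7b₁ - 7b₂ + 10b₃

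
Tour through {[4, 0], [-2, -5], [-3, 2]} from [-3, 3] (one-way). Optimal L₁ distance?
20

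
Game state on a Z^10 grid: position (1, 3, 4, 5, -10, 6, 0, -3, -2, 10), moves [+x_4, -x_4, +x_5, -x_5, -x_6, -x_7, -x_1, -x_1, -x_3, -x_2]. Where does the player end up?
(-1, 2, 3, 5, -10, 5, -1, -3, -2, 10)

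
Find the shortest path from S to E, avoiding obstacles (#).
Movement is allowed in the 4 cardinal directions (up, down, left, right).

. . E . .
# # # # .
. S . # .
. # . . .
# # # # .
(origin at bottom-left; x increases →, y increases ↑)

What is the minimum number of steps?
9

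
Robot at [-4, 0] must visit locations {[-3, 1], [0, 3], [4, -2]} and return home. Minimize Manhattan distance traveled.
26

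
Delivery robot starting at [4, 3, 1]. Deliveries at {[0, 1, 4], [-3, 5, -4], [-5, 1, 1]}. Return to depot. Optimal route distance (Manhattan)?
42
(one optimal route: (4, 3, 1) → (0, 1, 4) → (-5, 1, 1) → (-3, 5, -4) → (4, 3, 1))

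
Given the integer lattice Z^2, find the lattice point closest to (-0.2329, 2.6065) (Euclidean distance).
(0, 3)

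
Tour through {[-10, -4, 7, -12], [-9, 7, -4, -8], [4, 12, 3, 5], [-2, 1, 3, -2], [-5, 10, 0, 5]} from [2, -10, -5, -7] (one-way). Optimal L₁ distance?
117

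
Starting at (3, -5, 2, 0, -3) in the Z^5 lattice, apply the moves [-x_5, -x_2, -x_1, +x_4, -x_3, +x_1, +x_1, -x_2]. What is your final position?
(4, -7, 1, 1, -4)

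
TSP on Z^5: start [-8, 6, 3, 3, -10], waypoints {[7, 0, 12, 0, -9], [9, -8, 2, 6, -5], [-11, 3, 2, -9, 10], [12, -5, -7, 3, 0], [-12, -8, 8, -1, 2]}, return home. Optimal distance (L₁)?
208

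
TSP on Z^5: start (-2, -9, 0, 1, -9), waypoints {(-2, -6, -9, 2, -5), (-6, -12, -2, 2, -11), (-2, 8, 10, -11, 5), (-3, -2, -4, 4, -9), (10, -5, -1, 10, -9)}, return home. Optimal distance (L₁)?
196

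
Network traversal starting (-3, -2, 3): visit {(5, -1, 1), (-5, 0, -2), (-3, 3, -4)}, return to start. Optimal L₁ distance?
44
(one optimal route: (-3, -2, 3) → (5, -1, 1) → (-5, 0, -2) → (-3, 3, -4) → (-3, -2, 3))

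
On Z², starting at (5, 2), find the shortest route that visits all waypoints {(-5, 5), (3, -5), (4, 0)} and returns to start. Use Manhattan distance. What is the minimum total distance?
40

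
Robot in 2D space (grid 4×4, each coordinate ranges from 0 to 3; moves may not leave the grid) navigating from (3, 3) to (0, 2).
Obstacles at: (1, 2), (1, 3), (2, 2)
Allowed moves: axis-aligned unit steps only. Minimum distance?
6
(one shortest path: (3, 3) → (3, 2) → (3, 1) → (2, 1) → (1, 1) → (0, 1) → (0, 2))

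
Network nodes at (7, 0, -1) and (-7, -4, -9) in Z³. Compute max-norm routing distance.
14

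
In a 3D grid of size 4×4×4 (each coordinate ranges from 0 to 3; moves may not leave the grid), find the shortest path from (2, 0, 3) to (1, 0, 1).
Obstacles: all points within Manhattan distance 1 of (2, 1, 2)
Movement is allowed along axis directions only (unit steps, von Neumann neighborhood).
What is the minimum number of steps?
3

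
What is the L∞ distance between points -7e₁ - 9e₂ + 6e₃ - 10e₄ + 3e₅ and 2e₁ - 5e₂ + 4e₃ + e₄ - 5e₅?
11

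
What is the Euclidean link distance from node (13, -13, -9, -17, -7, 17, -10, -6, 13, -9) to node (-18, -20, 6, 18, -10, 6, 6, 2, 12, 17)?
59.8916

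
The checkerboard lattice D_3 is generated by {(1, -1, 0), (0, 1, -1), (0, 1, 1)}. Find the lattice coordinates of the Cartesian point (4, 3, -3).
4b₁ + 5b₂ + 2b₃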